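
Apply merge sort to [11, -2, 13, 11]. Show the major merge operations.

Divide and conquer:
  Merge [11] + [-2] -> [-2, 11]
  Merge [13] + [11] -> [11, 13]
  Merge [-2, 11] + [11, 13] -> [-2, 11, 11, 13]


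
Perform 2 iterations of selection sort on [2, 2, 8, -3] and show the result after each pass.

Pass 1: Select minimum -3 at index 3, swap -> [-3, 2, 8, 2]
Pass 2: Select minimum 2 at index 1, swap -> [-3, 2, 8, 2]


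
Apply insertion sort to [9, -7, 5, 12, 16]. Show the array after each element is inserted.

First element 9 is already 'sorted'
Insert -7: shifted 1 elements -> [-7, 9, 5, 12, 16]
Insert 5: shifted 1 elements -> [-7, 5, 9, 12, 16]
Insert 12: shifted 0 elements -> [-7, 5, 9, 12, 16]
Insert 16: shifted 0 elements -> [-7, 5, 9, 12, 16]


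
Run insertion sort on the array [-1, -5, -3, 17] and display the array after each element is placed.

First element -1 is already 'sorted'
Insert -5: shifted 1 elements -> [-5, -1, -3, 17]
Insert -3: shifted 1 elements -> [-5, -3, -1, 17]
Insert 17: shifted 0 elements -> [-5, -3, -1, 17]


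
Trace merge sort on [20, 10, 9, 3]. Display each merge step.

Divide and conquer:
  Merge [20] + [10] -> [10, 20]
  Merge [9] + [3] -> [3, 9]
  Merge [10, 20] + [3, 9] -> [3, 9, 10, 20]


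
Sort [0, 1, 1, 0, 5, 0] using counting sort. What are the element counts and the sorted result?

Count array: [3, 2, 0, 0, 0, 1]
(count[i] = number of elements equal to i)
Cumulative count: [3, 5, 5, 5, 5, 6]
Sorted: [0, 0, 0, 1, 1, 5]


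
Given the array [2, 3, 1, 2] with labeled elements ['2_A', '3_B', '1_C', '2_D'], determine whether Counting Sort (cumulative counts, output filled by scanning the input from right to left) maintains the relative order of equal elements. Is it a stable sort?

Trace Counting Sort on the labeled array (the key is the number; the letter only tracks identity):
  Counts for values 0..3: [0, 1, 2, 1]
  Cumulative counts: [0, 1, 3, 4]
  Scan right to left: place 2_D at output index 2
  Scan right to left: place 1_C at output index 0
  Scan right to left: place 3_B at output index 3
  Scan right to left: place 2_A at output index 1
  Output: [1_C, 2_A, 2_D, 3_B]
Equal keys:
  value 2: originally 2_A, 2_D; after sorting 2_A, 2_D -> order preserved
All equal keys kept their original relative order. Counting Sort is stable: scanning the input right to left with decreasing cumulative counts places later duplicates at later output positions.
Answer: Stable


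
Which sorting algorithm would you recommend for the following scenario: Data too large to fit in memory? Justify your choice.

Best choice: External merge sort
Reason: Minimizes disk I/O by sequential reads/writes


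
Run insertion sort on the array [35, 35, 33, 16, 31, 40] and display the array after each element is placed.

First element 35 is already 'sorted'
Insert 35: shifted 0 elements -> [35, 35, 33, 16, 31, 40]
Insert 33: shifted 2 elements -> [33, 35, 35, 16, 31, 40]
Insert 16: shifted 3 elements -> [16, 33, 35, 35, 31, 40]
Insert 31: shifted 3 elements -> [16, 31, 33, 35, 35, 40]
Insert 40: shifted 0 elements -> [16, 31, 33, 35, 35, 40]


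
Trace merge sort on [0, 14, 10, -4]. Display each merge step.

Divide and conquer:
  Merge [0] + [14] -> [0, 14]
  Merge [10] + [-4] -> [-4, 10]
  Merge [0, 14] + [-4, 10] -> [-4, 0, 10, 14]


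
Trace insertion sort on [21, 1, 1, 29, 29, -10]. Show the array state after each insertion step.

First element 21 is already 'sorted'
Insert 1: shifted 1 elements -> [1, 21, 1, 29, 29, -10]
Insert 1: shifted 1 elements -> [1, 1, 21, 29, 29, -10]
Insert 29: shifted 0 elements -> [1, 1, 21, 29, 29, -10]
Insert 29: shifted 0 elements -> [1, 1, 21, 29, 29, -10]
Insert -10: shifted 5 elements -> [-10, 1, 1, 21, 29, 29]


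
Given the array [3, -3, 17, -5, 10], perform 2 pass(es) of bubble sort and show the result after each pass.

After pass 1: [-3, 3, -5, 10, 17] (3 swaps)
After pass 2: [-3, -5, 3, 10, 17] (1 swaps)
Total swaps: 4


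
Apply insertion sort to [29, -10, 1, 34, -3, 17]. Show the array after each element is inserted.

First element 29 is already 'sorted'
Insert -10: shifted 1 elements -> [-10, 29, 1, 34, -3, 17]
Insert 1: shifted 1 elements -> [-10, 1, 29, 34, -3, 17]
Insert 34: shifted 0 elements -> [-10, 1, 29, 34, -3, 17]
Insert -3: shifted 3 elements -> [-10, -3, 1, 29, 34, 17]
Insert 17: shifted 2 elements -> [-10, -3, 1, 17, 29, 34]


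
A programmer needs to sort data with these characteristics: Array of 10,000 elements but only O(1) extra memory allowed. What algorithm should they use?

Best choice: Heapsort
Reason: Heapsort rearranges the array in place using O(1) auxiliary space and still guarantees O(n log n) time; quicksort partitions in place but needs Theta(log n) stack space for recursion (O(n) in the worst case), and mergesort requires O(n) auxiliary space


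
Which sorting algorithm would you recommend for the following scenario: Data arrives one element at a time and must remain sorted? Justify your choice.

Best choice: Insertion sort
Reason: Insertion sort naturally handles online/streaming input by inserting each new element into sorted position


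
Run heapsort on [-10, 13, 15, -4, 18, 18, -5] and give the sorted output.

Build heap: [18, 13, 18, -4, -10, 15, -5]
Extract 18: [18, 13, 15, -4, -10, -5, 18]
Extract 18: [15, 13, -5, -4, -10, 18, 18]
Extract 15: [13, -4, -5, -10, 15, 18, 18]
Extract 13: [-4, -10, -5, 13, 15, 18, 18]
Extract -4: [-5, -10, -4, 13, 15, 18, 18]
Extract -5: [-10, -5, -4, 13, 15, 18, 18]


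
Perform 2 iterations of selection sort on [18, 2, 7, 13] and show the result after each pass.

Pass 1: Select minimum 2 at index 1, swap -> [2, 18, 7, 13]
Pass 2: Select minimum 7 at index 2, swap -> [2, 7, 18, 13]


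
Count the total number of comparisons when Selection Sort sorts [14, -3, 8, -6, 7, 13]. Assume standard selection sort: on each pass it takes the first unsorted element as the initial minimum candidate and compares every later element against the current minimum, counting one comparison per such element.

Pass 1: scan indices 1..5 for the minimum = 5 comparison(s); min is -6, place at index 0 -> [-6, -3, 8, 14, 7, 13]
Pass 2: scan indices 2..5 for the minimum = 4 comparison(s); min is -3, place at index 1 -> [-6, -3, 8, 14, 7, 13]
Pass 3: scan indices 3..5 for the minimum = 3 comparison(s); min is 7, place at index 2 -> [-6, -3, 7, 14, 8, 13]
Pass 4: scan indices 4..5 for the minimum = 2 comparison(s); min is 8, place at index 3 -> [-6, -3, 7, 8, 14, 13]
Pass 5: scan indices 5..5 for the minimum = 1 comparison(s); min is 13, place at index 4 -> [-6, -3, 7, 8, 13, 14]
Selection sort always scans the whole unsorted suffix, so the count is (n-1) + (n-2) + ... + 1 = n(n-1)/2 = 6*5/2 = 15 regardless of the input order.
Total comparisons: 5 + 4 + 3 + 2 + 1 = 15


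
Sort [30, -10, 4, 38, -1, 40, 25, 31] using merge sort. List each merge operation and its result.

Divide and conquer:
  Merge [30] + [-10] -> [-10, 30]
  Merge [4] + [38] -> [4, 38]
  Merge [-10, 30] + [4, 38] -> [-10, 4, 30, 38]
  Merge [-1] + [40] -> [-1, 40]
  Merge [25] + [31] -> [25, 31]
  Merge [-1, 40] + [25, 31] -> [-1, 25, 31, 40]
  Merge [-10, 4, 30, 38] + [-1, 25, 31, 40] -> [-10, -1, 4, 25, 30, 31, 38, 40]


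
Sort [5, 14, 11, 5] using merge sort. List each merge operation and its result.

Divide and conquer:
  Merge [5] + [14] -> [5, 14]
  Merge [11] + [5] -> [5, 11]
  Merge [5, 14] + [5, 11] -> [5, 5, 11, 14]


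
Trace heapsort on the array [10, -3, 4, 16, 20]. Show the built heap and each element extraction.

Build heap: [20, 16, 4, 10, -3]
Extract 20: [16, 10, 4, -3, 20]
Extract 16: [10, -3, 4, 16, 20]
Extract 10: [4, -3, 10, 16, 20]
Extract 4: [-3, 4, 10, 16, 20]


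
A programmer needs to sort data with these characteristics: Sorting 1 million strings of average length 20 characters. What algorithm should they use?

Best choice: MSD radix sort or Mergesort
Reason: MSD radix sort is a non-comparison sort that buckets the strings by successive character positions, running in time proportional to the total number of characters examined rather than O(n log n) string comparisons; mergesort is a stable O(n log n)-comparison alternative that works for arbitrary variable-length keys


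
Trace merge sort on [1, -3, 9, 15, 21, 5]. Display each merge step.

Divide and conquer:
  Merge [-3] + [9] -> [-3, 9]
  Merge [1] + [-3, 9] -> [-3, 1, 9]
  Merge [21] + [5] -> [5, 21]
  Merge [15] + [5, 21] -> [5, 15, 21]
  Merge [-3, 1, 9] + [5, 15, 21] -> [-3, 1, 5, 9, 15, 21]


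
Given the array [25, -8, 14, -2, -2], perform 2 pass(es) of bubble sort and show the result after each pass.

After pass 1: [-8, 14, -2, -2, 25] (4 swaps)
After pass 2: [-8, -2, -2, 14, 25] (2 swaps)
Total swaps: 6


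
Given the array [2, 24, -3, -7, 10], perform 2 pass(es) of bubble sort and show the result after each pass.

After pass 1: [2, -3, -7, 10, 24] (3 swaps)
After pass 2: [-3, -7, 2, 10, 24] (2 swaps)
Total swaps: 5


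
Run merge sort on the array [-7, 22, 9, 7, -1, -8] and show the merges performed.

Divide and conquer:
  Merge [22] + [9] -> [9, 22]
  Merge [-7] + [9, 22] -> [-7, 9, 22]
  Merge [-1] + [-8] -> [-8, -1]
  Merge [7] + [-8, -1] -> [-8, -1, 7]
  Merge [-7, 9, 22] + [-8, -1, 7] -> [-8, -7, -1, 7, 9, 22]


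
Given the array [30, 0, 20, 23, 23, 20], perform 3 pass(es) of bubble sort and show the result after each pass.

After pass 1: [0, 20, 23, 23, 20, 30] (5 swaps)
After pass 2: [0, 20, 23, 20, 23, 30] (1 swaps)
After pass 3: [0, 20, 20, 23, 23, 30] (1 swaps)
Total swaps: 7


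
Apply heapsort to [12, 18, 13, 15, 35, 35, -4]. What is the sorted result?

Build heap: [35, 18, 35, 15, 12, 13, -4]
Extract 35: [35, 18, 13, 15, 12, -4, 35]
Extract 35: [18, 15, 13, -4, 12, 35, 35]
Extract 18: [15, 12, 13, -4, 18, 35, 35]
Extract 15: [13, 12, -4, 15, 18, 35, 35]
Extract 13: [12, -4, 13, 15, 18, 35, 35]
Extract 12: [-4, 12, 13, 15, 18, 35, 35]


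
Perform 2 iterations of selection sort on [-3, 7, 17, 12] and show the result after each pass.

Pass 1: Select minimum -3 at index 0, swap -> [-3, 7, 17, 12]
Pass 2: Select minimum 7 at index 1, swap -> [-3, 7, 17, 12]


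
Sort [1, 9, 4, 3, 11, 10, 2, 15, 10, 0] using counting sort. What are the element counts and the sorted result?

Count array: [1, 1, 1, 1, 1, 0, 0, 0, 0, 1, 2, 1, 0, 0, 0, 1]
(count[i] = number of elements equal to i)
Cumulative count: [1, 2, 3, 4, 5, 5, 5, 5, 5, 6, 8, 9, 9, 9, 9, 10]
Sorted: [0, 1, 2, 3, 4, 9, 10, 10, 11, 15]


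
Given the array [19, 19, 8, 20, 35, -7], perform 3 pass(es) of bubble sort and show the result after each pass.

After pass 1: [19, 8, 19, 20, -7, 35] (2 swaps)
After pass 2: [8, 19, 19, -7, 20, 35] (2 swaps)
After pass 3: [8, 19, -7, 19, 20, 35] (1 swaps)
Total swaps: 5


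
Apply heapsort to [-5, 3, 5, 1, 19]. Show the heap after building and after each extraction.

Build heap: [19, 3, 5, 1, -5]
Extract 19: [5, 3, -5, 1, 19]
Extract 5: [3, 1, -5, 5, 19]
Extract 3: [1, -5, 3, 5, 19]
Extract 1: [-5, 1, 3, 5, 19]


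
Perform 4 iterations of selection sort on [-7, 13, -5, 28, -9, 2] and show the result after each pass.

Pass 1: Select minimum -9 at index 4, swap -> [-9, 13, -5, 28, -7, 2]
Pass 2: Select minimum -7 at index 4, swap -> [-9, -7, -5, 28, 13, 2]
Pass 3: Select minimum -5 at index 2, swap -> [-9, -7, -5, 28, 13, 2]
Pass 4: Select minimum 2 at index 5, swap -> [-9, -7, -5, 2, 13, 28]


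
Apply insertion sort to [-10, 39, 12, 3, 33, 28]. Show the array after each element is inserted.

First element -10 is already 'sorted'
Insert 39: shifted 0 elements -> [-10, 39, 12, 3, 33, 28]
Insert 12: shifted 1 elements -> [-10, 12, 39, 3, 33, 28]
Insert 3: shifted 2 elements -> [-10, 3, 12, 39, 33, 28]
Insert 33: shifted 1 elements -> [-10, 3, 12, 33, 39, 28]
Insert 28: shifted 2 elements -> [-10, 3, 12, 28, 33, 39]


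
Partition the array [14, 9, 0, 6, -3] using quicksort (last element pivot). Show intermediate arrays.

Partition 1: pivot=-3 at index 0 -> [-3, 9, 0, 6, 14]
Partition 2: pivot=14 at index 4 -> [-3, 9, 0, 6, 14]
Partition 3: pivot=6 at index 2 -> [-3, 0, 6, 9, 14]


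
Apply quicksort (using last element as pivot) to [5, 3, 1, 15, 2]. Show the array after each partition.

Partition 1: pivot=2 at index 1 -> [1, 2, 5, 15, 3]
Partition 2: pivot=3 at index 2 -> [1, 2, 3, 15, 5]
Partition 3: pivot=5 at index 3 -> [1, 2, 3, 5, 15]


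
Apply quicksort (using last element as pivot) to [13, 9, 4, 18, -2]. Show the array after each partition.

Partition 1: pivot=-2 at index 0 -> [-2, 9, 4, 18, 13]
Partition 2: pivot=13 at index 3 -> [-2, 9, 4, 13, 18]
Partition 3: pivot=4 at index 1 -> [-2, 4, 9, 13, 18]


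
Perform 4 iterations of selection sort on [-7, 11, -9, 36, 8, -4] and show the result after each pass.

Pass 1: Select minimum -9 at index 2, swap -> [-9, 11, -7, 36, 8, -4]
Pass 2: Select minimum -7 at index 2, swap -> [-9, -7, 11, 36, 8, -4]
Pass 3: Select minimum -4 at index 5, swap -> [-9, -7, -4, 36, 8, 11]
Pass 4: Select minimum 8 at index 4, swap -> [-9, -7, -4, 8, 36, 11]


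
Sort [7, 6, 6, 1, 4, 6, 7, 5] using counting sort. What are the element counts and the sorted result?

Count array: [0, 1, 0, 0, 1, 1, 3, 2]
(count[i] = number of elements equal to i)
Cumulative count: [0, 1, 1, 1, 2, 3, 6, 8]
Sorted: [1, 4, 5, 6, 6, 6, 7, 7]


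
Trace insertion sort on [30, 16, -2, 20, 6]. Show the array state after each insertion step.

First element 30 is already 'sorted'
Insert 16: shifted 1 elements -> [16, 30, -2, 20, 6]
Insert -2: shifted 2 elements -> [-2, 16, 30, 20, 6]
Insert 20: shifted 1 elements -> [-2, 16, 20, 30, 6]
Insert 6: shifted 3 elements -> [-2, 6, 16, 20, 30]


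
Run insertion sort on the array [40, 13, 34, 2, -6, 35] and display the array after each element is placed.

First element 40 is already 'sorted'
Insert 13: shifted 1 elements -> [13, 40, 34, 2, -6, 35]
Insert 34: shifted 1 elements -> [13, 34, 40, 2, -6, 35]
Insert 2: shifted 3 elements -> [2, 13, 34, 40, -6, 35]
Insert -6: shifted 4 elements -> [-6, 2, 13, 34, 40, 35]
Insert 35: shifted 1 elements -> [-6, 2, 13, 34, 35, 40]


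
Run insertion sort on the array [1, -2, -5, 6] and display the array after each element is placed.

First element 1 is already 'sorted'
Insert -2: shifted 1 elements -> [-2, 1, -5, 6]
Insert -5: shifted 2 elements -> [-5, -2, 1, 6]
Insert 6: shifted 0 elements -> [-5, -2, 1, 6]


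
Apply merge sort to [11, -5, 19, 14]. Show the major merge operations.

Divide and conquer:
  Merge [11] + [-5] -> [-5, 11]
  Merge [19] + [14] -> [14, 19]
  Merge [-5, 11] + [14, 19] -> [-5, 11, 14, 19]


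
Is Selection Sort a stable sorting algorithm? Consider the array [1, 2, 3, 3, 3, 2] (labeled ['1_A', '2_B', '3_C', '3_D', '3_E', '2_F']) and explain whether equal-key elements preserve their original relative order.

Trace Selection Sort on the labeled array (the key is the number; the letter only tracks identity):
  Pass 1: minimum 1_A is already at index 0; no swap -> [1_A, 2_B, 3_C, 3_D, 3_E, 2_F]
  Pass 2: minimum 2_B is already at index 1; no swap -> [1_A, 2_B, 3_C, 3_D, 3_E, 2_F]
  Pass 3: minimum of unsorted part is 2_F at index 5; swap it with 3_C at index 2 -> [1_A, 2_B, 2_F, 3_D, 3_E, 3_C]
  Pass 4: minimum 3_D is already at index 3; no swap -> [1_A, 2_B, 2_F, 3_D, 3_E, 3_C]
  Pass 5: minimum 3_E is already at index 4; no swap -> [1_A, 2_B, 2_F, 3_D, 3_E, 3_C]
Final order: [1_A, 2_B, 2_F, 3_D, 3_E, 3_C]
Equal keys:
  value 2: originally 2_B, 2_F; after sorting 2_B, 2_F -> order preserved
  value 3: originally 3_C, 3_D, 3_E; after sorting 3_D, 3_E, 3_C -> order changed
Equal keys were reordered, so Selection Sort is not stable: the long-range swap that moves the minimum into place can carry an element past an equal key. (One such input is enough; an unstable sort may happen to preserve order on other inputs, but it gives no guarantee.)
Answer: Not stable


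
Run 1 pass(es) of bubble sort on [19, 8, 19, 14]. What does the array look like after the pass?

After pass 1: [8, 19, 14, 19] (2 swaps)
Total swaps: 2


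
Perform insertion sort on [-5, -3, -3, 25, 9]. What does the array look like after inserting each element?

First element -5 is already 'sorted'
Insert -3: shifted 0 elements -> [-5, -3, -3, 25, 9]
Insert -3: shifted 0 elements -> [-5, -3, -3, 25, 9]
Insert 25: shifted 0 elements -> [-5, -3, -3, 25, 9]
Insert 9: shifted 1 elements -> [-5, -3, -3, 9, 25]


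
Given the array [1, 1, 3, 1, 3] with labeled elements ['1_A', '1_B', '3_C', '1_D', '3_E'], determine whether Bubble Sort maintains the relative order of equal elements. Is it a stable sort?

Trace Bubble Sort on the labeled array (the key is the number; the letter only tracks identity):
  After pass 1: [1_A, 1_B, 1_D, 3_C, 3_E]
  After pass 2: [1_A, 1_B, 1_D, 3_C, 3_E] (no swaps, done)
Final order: [1_A, 1_B, 1_D, 3_C, 3_E]
Equal keys:
  value 1: originally 1_A, 1_B, 1_D; after sorting 1_A, 1_B, 1_D -> order preserved
  value 3: originally 3_C, 3_E; after sorting 3_C, 3_E -> order preserved
All equal keys kept their original relative order. Bubble Sort is stable: it only swaps adjacent elements when the left one is strictly greater, so equal keys never move past each other.
Answer: Stable


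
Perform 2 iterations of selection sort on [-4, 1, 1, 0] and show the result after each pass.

Pass 1: Select minimum -4 at index 0, swap -> [-4, 1, 1, 0]
Pass 2: Select minimum 0 at index 3, swap -> [-4, 0, 1, 1]


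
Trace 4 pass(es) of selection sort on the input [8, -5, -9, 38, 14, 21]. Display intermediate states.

Pass 1: Select minimum -9 at index 2, swap -> [-9, -5, 8, 38, 14, 21]
Pass 2: Select minimum -5 at index 1, swap -> [-9, -5, 8, 38, 14, 21]
Pass 3: Select minimum 8 at index 2, swap -> [-9, -5, 8, 38, 14, 21]
Pass 4: Select minimum 14 at index 4, swap -> [-9, -5, 8, 14, 38, 21]


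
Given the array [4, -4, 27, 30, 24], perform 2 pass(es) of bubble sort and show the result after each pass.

After pass 1: [-4, 4, 27, 24, 30] (2 swaps)
After pass 2: [-4, 4, 24, 27, 30] (1 swaps)
Total swaps: 3


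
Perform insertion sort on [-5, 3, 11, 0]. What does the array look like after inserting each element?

First element -5 is already 'sorted'
Insert 3: shifted 0 elements -> [-5, 3, 11, 0]
Insert 11: shifted 0 elements -> [-5, 3, 11, 0]
Insert 0: shifted 2 elements -> [-5, 0, 3, 11]


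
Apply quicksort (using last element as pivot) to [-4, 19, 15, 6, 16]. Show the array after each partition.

Partition 1: pivot=16 at index 3 -> [-4, 15, 6, 16, 19]
Partition 2: pivot=6 at index 1 -> [-4, 6, 15, 16, 19]


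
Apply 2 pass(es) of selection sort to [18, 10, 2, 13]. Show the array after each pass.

Pass 1: Select minimum 2 at index 2, swap -> [2, 10, 18, 13]
Pass 2: Select minimum 10 at index 1, swap -> [2, 10, 18, 13]


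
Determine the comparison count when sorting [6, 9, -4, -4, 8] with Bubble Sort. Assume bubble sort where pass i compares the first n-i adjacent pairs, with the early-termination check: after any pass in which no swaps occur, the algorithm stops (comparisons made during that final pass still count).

Pass 1: compare adjacent pairs (0,1)..(3,4) = 4 comparison(s), 3 swap(s) -> [6, -4, -4, 8, 9]
Pass 2: compare adjacent pairs (0,1)..(2,3) = 3 comparison(s), 2 swap(s) -> [-4, -4, 6, 8, 9]
Pass 3: compare adjacent pairs (0,1)..(1,2) = 2 comparison(s), 0 swap(s) -> [-4, -4, 6, 8, 9]
No swaps in this pass, so bubble sort stops here.
Total comparisons: 4 + 3 + 2 = 9


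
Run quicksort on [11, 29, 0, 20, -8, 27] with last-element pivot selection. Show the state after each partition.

Partition 1: pivot=27 at index 4 -> [11, 0, 20, -8, 27, 29]
Partition 2: pivot=-8 at index 0 -> [-8, 0, 20, 11, 27, 29]
Partition 3: pivot=11 at index 2 -> [-8, 0, 11, 20, 27, 29]


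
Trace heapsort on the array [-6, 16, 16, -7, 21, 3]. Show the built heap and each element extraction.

Build heap: [21, 16, 16, -7, -6, 3]
Extract 21: [16, 3, 16, -7, -6, 21]
Extract 16: [16, 3, -6, -7, 16, 21]
Extract 16: [3, -7, -6, 16, 16, 21]
Extract 3: [-6, -7, 3, 16, 16, 21]
Extract -6: [-7, -6, 3, 16, 16, 21]


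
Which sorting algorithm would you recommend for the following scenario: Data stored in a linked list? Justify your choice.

Best choice: Merge sort
Reason: Merge sort doesn't require random access; can be done in O(1) extra space for linked lists


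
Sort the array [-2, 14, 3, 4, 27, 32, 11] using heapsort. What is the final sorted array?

Build heap: [32, 27, 11, 4, 14, 3, -2]
Extract 32: [27, 14, 11, 4, -2, 3, 32]
Extract 27: [14, 4, 11, 3, -2, 27, 32]
Extract 14: [11, 4, -2, 3, 14, 27, 32]
Extract 11: [4, 3, -2, 11, 14, 27, 32]
Extract 4: [3, -2, 4, 11, 14, 27, 32]
Extract 3: [-2, 3, 4, 11, 14, 27, 32]


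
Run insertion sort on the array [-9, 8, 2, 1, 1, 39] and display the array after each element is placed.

First element -9 is already 'sorted'
Insert 8: shifted 0 elements -> [-9, 8, 2, 1, 1, 39]
Insert 2: shifted 1 elements -> [-9, 2, 8, 1, 1, 39]
Insert 1: shifted 2 elements -> [-9, 1, 2, 8, 1, 39]
Insert 1: shifted 2 elements -> [-9, 1, 1, 2, 8, 39]
Insert 39: shifted 0 elements -> [-9, 1, 1, 2, 8, 39]


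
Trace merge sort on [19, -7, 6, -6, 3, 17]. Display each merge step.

Divide and conquer:
  Merge [-7] + [6] -> [-7, 6]
  Merge [19] + [-7, 6] -> [-7, 6, 19]
  Merge [3] + [17] -> [3, 17]
  Merge [-6] + [3, 17] -> [-6, 3, 17]
  Merge [-7, 6, 19] + [-6, 3, 17] -> [-7, -6, 3, 6, 17, 19]


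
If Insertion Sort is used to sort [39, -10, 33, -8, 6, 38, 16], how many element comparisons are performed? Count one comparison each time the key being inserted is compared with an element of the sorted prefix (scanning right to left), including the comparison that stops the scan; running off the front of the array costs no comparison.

Insert -10: 39 > -10 (shift), reached front = 1 comparison(s) -> [-10, 39, 33, -8, 6, 38, 16]
Insert 33: 39 > 33 (shift), -10 <= 33 (stop) = 2 comparison(s) -> [-10, 33, 39, -8, 6, 38, 16]
Insert -8: 39 > -8 (shift), 33 > -8 (shift), -10 <= -8 (stop) = 3 comparison(s) -> [-10, -8, 33, 39, 6, 38, 16]
Insert 6: 39 > 6 (shift), 33 > 6 (shift), -8 <= 6 (stop) = 3 comparison(s) -> [-10, -8, 6, 33, 39, 38, 16]
Insert 38: 39 > 38 (shift), 33 <= 38 (stop) = 2 comparison(s) -> [-10, -8, 6, 33, 38, 39, 16]
Insert 16: 39 > 16 (shift), 38 > 16 (shift), 33 > 16 (shift), 6 <= 16 (stop) = 4 comparison(s) -> [-10, -8, 6, 16, 33, 38, 39]
Total comparisons: 1 + 2 + 3 + 3 + 2 + 4 = 15


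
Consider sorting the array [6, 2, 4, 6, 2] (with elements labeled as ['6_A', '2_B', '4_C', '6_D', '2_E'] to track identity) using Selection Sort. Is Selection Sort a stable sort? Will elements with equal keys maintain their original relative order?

Trace Selection Sort on the labeled array (the key is the number; the letter only tracks identity):
  Pass 1: minimum of unsorted part is 2_B at index 1; swap it with 6_A at index 0 -> [2_B, 6_A, 4_C, 6_D, 2_E]
  Pass 2: minimum of unsorted part is 2_E at index 4; swap it with 6_A at index 1 -> [2_B, 2_E, 4_C, 6_D, 6_A]
  Pass 3: minimum 4_C is already at index 2; no swap -> [2_B, 2_E, 4_C, 6_D, 6_A]
  Pass 4: minimum 6_D is already at index 3; no swap -> [2_B, 2_E, 4_C, 6_D, 6_A]
Final order: [2_B, 2_E, 4_C, 6_D, 6_A]
Equal keys:
  value 2: originally 2_B, 2_E; after sorting 2_B, 2_E -> order preserved
  value 6: originally 6_A, 6_D; after sorting 6_D, 6_A -> order changed
Equal keys were reordered, so Selection Sort is not stable: the long-range swap that moves the minimum into place can carry an element past an equal key. (One such input is enough; an unstable sort may happen to preserve order on other inputs, but it gives no guarantee.)
Answer: Not stable


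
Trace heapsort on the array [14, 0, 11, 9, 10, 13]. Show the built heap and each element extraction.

Build heap: [14, 10, 13, 9, 0, 11]
Extract 14: [13, 10, 11, 9, 0, 14]
Extract 13: [11, 10, 0, 9, 13, 14]
Extract 11: [10, 9, 0, 11, 13, 14]
Extract 10: [9, 0, 10, 11, 13, 14]
Extract 9: [0, 9, 10, 11, 13, 14]


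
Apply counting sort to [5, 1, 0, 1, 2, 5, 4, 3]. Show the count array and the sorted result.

Count array: [1, 2, 1, 1, 1, 2]
(count[i] = number of elements equal to i)
Cumulative count: [1, 3, 4, 5, 6, 8]
Sorted: [0, 1, 1, 2, 3, 4, 5, 5]


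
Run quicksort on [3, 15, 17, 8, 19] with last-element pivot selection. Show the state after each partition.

Partition 1: pivot=19 at index 4 -> [3, 15, 17, 8, 19]
Partition 2: pivot=8 at index 1 -> [3, 8, 17, 15, 19]
Partition 3: pivot=15 at index 2 -> [3, 8, 15, 17, 19]


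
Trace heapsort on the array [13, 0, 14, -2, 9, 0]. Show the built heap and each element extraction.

Build heap: [14, 9, 13, -2, 0, 0]
Extract 14: [13, 9, 0, -2, 0, 14]
Extract 13: [9, 0, 0, -2, 13, 14]
Extract 9: [0, -2, 0, 9, 13, 14]
Extract 0: [0, -2, 0, 9, 13, 14]
Extract 0: [-2, 0, 0, 9, 13, 14]


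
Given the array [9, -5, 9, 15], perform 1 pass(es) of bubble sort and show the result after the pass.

After pass 1: [-5, 9, 9, 15] (1 swaps)
Total swaps: 1


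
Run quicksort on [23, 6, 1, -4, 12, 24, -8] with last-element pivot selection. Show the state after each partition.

Partition 1: pivot=-8 at index 0 -> [-8, 6, 1, -4, 12, 24, 23]
Partition 2: pivot=23 at index 5 -> [-8, 6, 1, -4, 12, 23, 24]
Partition 3: pivot=12 at index 4 -> [-8, 6, 1, -4, 12, 23, 24]
Partition 4: pivot=-4 at index 1 -> [-8, -4, 1, 6, 12, 23, 24]
Partition 5: pivot=6 at index 3 -> [-8, -4, 1, 6, 12, 23, 24]


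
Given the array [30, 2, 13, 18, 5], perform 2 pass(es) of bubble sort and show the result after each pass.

After pass 1: [2, 13, 18, 5, 30] (4 swaps)
After pass 2: [2, 13, 5, 18, 30] (1 swaps)
Total swaps: 5


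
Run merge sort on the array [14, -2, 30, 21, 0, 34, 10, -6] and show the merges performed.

Divide and conquer:
  Merge [14] + [-2] -> [-2, 14]
  Merge [30] + [21] -> [21, 30]
  Merge [-2, 14] + [21, 30] -> [-2, 14, 21, 30]
  Merge [0] + [34] -> [0, 34]
  Merge [10] + [-6] -> [-6, 10]
  Merge [0, 34] + [-6, 10] -> [-6, 0, 10, 34]
  Merge [-2, 14, 21, 30] + [-6, 0, 10, 34] -> [-6, -2, 0, 10, 14, 21, 30, 34]


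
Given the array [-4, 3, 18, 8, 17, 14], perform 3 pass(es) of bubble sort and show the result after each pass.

After pass 1: [-4, 3, 8, 17, 14, 18] (3 swaps)
After pass 2: [-4, 3, 8, 14, 17, 18] (1 swaps)
After pass 3: [-4, 3, 8, 14, 17, 18] (0 swaps)
Total swaps: 4


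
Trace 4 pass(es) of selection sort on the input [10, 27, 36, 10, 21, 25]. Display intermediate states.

Pass 1: Select minimum 10 at index 0, swap -> [10, 27, 36, 10, 21, 25]
Pass 2: Select minimum 10 at index 3, swap -> [10, 10, 36, 27, 21, 25]
Pass 3: Select minimum 21 at index 4, swap -> [10, 10, 21, 27, 36, 25]
Pass 4: Select minimum 25 at index 5, swap -> [10, 10, 21, 25, 36, 27]


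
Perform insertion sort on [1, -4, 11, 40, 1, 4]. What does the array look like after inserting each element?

First element 1 is already 'sorted'
Insert -4: shifted 1 elements -> [-4, 1, 11, 40, 1, 4]
Insert 11: shifted 0 elements -> [-4, 1, 11, 40, 1, 4]
Insert 40: shifted 0 elements -> [-4, 1, 11, 40, 1, 4]
Insert 1: shifted 2 elements -> [-4, 1, 1, 11, 40, 4]
Insert 4: shifted 2 elements -> [-4, 1, 1, 4, 11, 40]


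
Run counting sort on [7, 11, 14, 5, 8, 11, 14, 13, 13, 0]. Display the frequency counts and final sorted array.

Count array: [1, 0, 0, 0, 0, 1, 0, 1, 1, 0, 0, 2, 0, 2, 2]
(count[i] = number of elements equal to i)
Cumulative count: [1, 1, 1, 1, 1, 2, 2, 3, 4, 4, 4, 6, 6, 8, 10]
Sorted: [0, 5, 7, 8, 11, 11, 13, 13, 14, 14]


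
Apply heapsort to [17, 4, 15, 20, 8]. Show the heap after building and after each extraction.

Build heap: [20, 17, 15, 4, 8]
Extract 20: [17, 8, 15, 4, 20]
Extract 17: [15, 8, 4, 17, 20]
Extract 15: [8, 4, 15, 17, 20]
Extract 8: [4, 8, 15, 17, 20]


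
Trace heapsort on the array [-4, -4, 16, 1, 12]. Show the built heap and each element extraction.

Build heap: [16, 12, -4, 1, -4]
Extract 16: [12, 1, -4, -4, 16]
Extract 12: [1, -4, -4, 12, 16]
Extract 1: [-4, -4, 1, 12, 16]
Extract -4: [-4, -4, 1, 12, 16]


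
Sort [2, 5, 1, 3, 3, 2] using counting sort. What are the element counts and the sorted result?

Count array: [0, 1, 2, 2, 0, 1]
(count[i] = number of elements equal to i)
Cumulative count: [0, 1, 3, 5, 5, 6]
Sorted: [1, 2, 2, 3, 3, 5]


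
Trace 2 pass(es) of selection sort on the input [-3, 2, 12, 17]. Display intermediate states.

Pass 1: Select minimum -3 at index 0, swap -> [-3, 2, 12, 17]
Pass 2: Select minimum 2 at index 1, swap -> [-3, 2, 12, 17]


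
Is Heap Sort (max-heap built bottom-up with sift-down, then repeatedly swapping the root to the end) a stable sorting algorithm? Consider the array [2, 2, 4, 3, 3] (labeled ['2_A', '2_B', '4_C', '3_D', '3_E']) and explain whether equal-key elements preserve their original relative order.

Trace Heap Sort on the labeled array (the key is the number; the letter only tracks identity):
  Build max-heap: [4_C, 3_D, 2_A, 2_B, 3_E]
  Swap root 4_C to index 4, re-heapify first 4 -> [3_E, 3_D, 2_A, 2_B, 4_C]
  Swap root 3_E to index 3, re-heapify first 3 -> [3_D, 2_B, 2_A, 3_E, 4_C]
  Swap root 3_D to index 2, re-heapify first 2 -> [2_A, 2_B, 3_D, 3_E, 4_C]
  Swap root 2_A to index 1, re-heapify first 1 -> [2_B, 2_A, 3_D, 3_E, 4_C]
Final order: [2_B, 2_A, 3_D, 3_E, 4_C]
Equal keys:
  value 2: originally 2_A, 2_B; after sorting 2_B, 2_A -> order changed
  value 3: originally 3_D, 3_E; after sorting 3_D, 3_E -> order preserved
Equal keys were reordered, so Heap Sort is not stable: heap construction and root-to-end swaps move elements without regard to the original order of equal keys. (One such input is enough; an unstable sort may happen to preserve order on other inputs, but it gives no guarantee.)
Answer: Not stable


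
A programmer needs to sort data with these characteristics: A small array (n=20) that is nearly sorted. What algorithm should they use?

Best choice: Insertion sort
Reason: Insertion sort is O(n) for nearly sorted arrays and has low overhead


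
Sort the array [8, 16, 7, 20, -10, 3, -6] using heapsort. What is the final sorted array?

Build heap: [20, 16, 7, 8, -10, 3, -6]
Extract 20: [16, 8, 7, -6, -10, 3, 20]
Extract 16: [8, 3, 7, -6, -10, 16, 20]
Extract 8: [7, 3, -10, -6, 8, 16, 20]
Extract 7: [3, -6, -10, 7, 8, 16, 20]
Extract 3: [-6, -10, 3, 7, 8, 16, 20]
Extract -6: [-10, -6, 3, 7, 8, 16, 20]


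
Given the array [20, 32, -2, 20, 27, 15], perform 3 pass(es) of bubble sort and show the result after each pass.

After pass 1: [20, -2, 20, 27, 15, 32] (4 swaps)
After pass 2: [-2, 20, 20, 15, 27, 32] (2 swaps)
After pass 3: [-2, 20, 15, 20, 27, 32] (1 swaps)
Total swaps: 7


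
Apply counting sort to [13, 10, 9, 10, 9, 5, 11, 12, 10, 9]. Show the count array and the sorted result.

Count array: [0, 0, 0, 0, 0, 1, 0, 0, 0, 3, 3, 1, 1, 1]
(count[i] = number of elements equal to i)
Cumulative count: [0, 0, 0, 0, 0, 1, 1, 1, 1, 4, 7, 8, 9, 10]
Sorted: [5, 9, 9, 9, 10, 10, 10, 11, 12, 13]


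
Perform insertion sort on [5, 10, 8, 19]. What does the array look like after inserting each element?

First element 5 is already 'sorted'
Insert 10: shifted 0 elements -> [5, 10, 8, 19]
Insert 8: shifted 1 elements -> [5, 8, 10, 19]
Insert 19: shifted 0 elements -> [5, 8, 10, 19]


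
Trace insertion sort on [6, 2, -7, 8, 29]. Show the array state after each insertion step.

First element 6 is already 'sorted'
Insert 2: shifted 1 elements -> [2, 6, -7, 8, 29]
Insert -7: shifted 2 elements -> [-7, 2, 6, 8, 29]
Insert 8: shifted 0 elements -> [-7, 2, 6, 8, 29]
Insert 29: shifted 0 elements -> [-7, 2, 6, 8, 29]


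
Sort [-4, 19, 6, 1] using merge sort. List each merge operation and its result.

Divide and conquer:
  Merge [-4] + [19] -> [-4, 19]
  Merge [6] + [1] -> [1, 6]
  Merge [-4, 19] + [1, 6] -> [-4, 1, 6, 19]


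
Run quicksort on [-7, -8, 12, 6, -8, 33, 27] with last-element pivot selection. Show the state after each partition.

Partition 1: pivot=27 at index 5 -> [-7, -8, 12, 6, -8, 27, 33]
Partition 2: pivot=-8 at index 1 -> [-8, -8, 12, 6, -7, 27, 33]
Partition 3: pivot=-7 at index 2 -> [-8, -8, -7, 6, 12, 27, 33]
Partition 4: pivot=12 at index 4 -> [-8, -8, -7, 6, 12, 27, 33]


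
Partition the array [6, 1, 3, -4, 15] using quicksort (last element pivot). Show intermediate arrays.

Partition 1: pivot=15 at index 4 -> [6, 1, 3, -4, 15]
Partition 2: pivot=-4 at index 0 -> [-4, 1, 3, 6, 15]
Partition 3: pivot=6 at index 3 -> [-4, 1, 3, 6, 15]
Partition 4: pivot=3 at index 2 -> [-4, 1, 3, 6, 15]


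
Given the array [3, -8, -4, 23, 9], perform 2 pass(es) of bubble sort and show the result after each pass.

After pass 1: [-8, -4, 3, 9, 23] (3 swaps)
After pass 2: [-8, -4, 3, 9, 23] (0 swaps)
Total swaps: 3


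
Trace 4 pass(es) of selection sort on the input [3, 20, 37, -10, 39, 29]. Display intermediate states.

Pass 1: Select minimum -10 at index 3, swap -> [-10, 20, 37, 3, 39, 29]
Pass 2: Select minimum 3 at index 3, swap -> [-10, 3, 37, 20, 39, 29]
Pass 3: Select minimum 20 at index 3, swap -> [-10, 3, 20, 37, 39, 29]
Pass 4: Select minimum 29 at index 5, swap -> [-10, 3, 20, 29, 39, 37]


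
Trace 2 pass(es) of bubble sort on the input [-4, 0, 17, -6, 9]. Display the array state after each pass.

After pass 1: [-4, 0, -6, 9, 17] (2 swaps)
After pass 2: [-4, -6, 0, 9, 17] (1 swaps)
Total swaps: 3


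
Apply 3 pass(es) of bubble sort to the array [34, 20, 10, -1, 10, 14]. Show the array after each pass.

After pass 1: [20, 10, -1, 10, 14, 34] (5 swaps)
After pass 2: [10, -1, 10, 14, 20, 34] (4 swaps)
After pass 3: [-1, 10, 10, 14, 20, 34] (1 swaps)
Total swaps: 10


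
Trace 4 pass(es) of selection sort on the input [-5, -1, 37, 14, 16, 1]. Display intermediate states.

Pass 1: Select minimum -5 at index 0, swap -> [-5, -1, 37, 14, 16, 1]
Pass 2: Select minimum -1 at index 1, swap -> [-5, -1, 37, 14, 16, 1]
Pass 3: Select minimum 1 at index 5, swap -> [-5, -1, 1, 14, 16, 37]
Pass 4: Select minimum 14 at index 3, swap -> [-5, -1, 1, 14, 16, 37]


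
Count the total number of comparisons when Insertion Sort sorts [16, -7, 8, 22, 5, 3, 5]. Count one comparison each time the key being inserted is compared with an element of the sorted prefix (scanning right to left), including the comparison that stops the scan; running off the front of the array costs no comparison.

Insert -7: 16 > -7 (shift), reached front = 1 comparison(s) -> [-7, 16, 8, 22, 5, 3, 5]
Insert 8: 16 > 8 (shift), -7 <= 8 (stop) = 2 comparison(s) -> [-7, 8, 16, 22, 5, 3, 5]
Insert 22: 16 <= 22 (stop) = 1 comparison(s) -> [-7, 8, 16, 22, 5, 3, 5]
Insert 5: 22 > 5 (shift), 16 > 5 (shift), 8 > 5 (shift), -7 <= 5 (stop) = 4 comparison(s) -> [-7, 5, 8, 16, 22, 3, 5]
Insert 3: 22 > 3 (shift), 16 > 3 (shift), 8 > 3 (shift), 5 > 3 (shift), -7 <= 3 (stop) = 5 comparison(s) -> [-7, 3, 5, 8, 16, 22, 5]
Insert 5: 22 > 5 (shift), 16 > 5 (shift), 8 > 5 (shift), 5 <= 5 (stop) = 4 comparison(s) -> [-7, 3, 5, 5, 8, 16, 22]
Total comparisons: 1 + 2 + 1 + 4 + 5 + 4 = 17


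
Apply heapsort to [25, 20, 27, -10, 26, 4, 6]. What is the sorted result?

Build heap: [27, 26, 25, -10, 20, 4, 6]
Extract 27: [26, 20, 25, -10, 6, 4, 27]
Extract 26: [25, 20, 4, -10, 6, 26, 27]
Extract 25: [20, 6, 4, -10, 25, 26, 27]
Extract 20: [6, -10, 4, 20, 25, 26, 27]
Extract 6: [4, -10, 6, 20, 25, 26, 27]
Extract 4: [-10, 4, 6, 20, 25, 26, 27]


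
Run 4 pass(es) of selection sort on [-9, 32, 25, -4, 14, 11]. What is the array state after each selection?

Pass 1: Select minimum -9 at index 0, swap -> [-9, 32, 25, -4, 14, 11]
Pass 2: Select minimum -4 at index 3, swap -> [-9, -4, 25, 32, 14, 11]
Pass 3: Select minimum 11 at index 5, swap -> [-9, -4, 11, 32, 14, 25]
Pass 4: Select minimum 14 at index 4, swap -> [-9, -4, 11, 14, 32, 25]


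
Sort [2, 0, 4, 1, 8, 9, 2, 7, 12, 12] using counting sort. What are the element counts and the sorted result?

Count array: [1, 1, 2, 0, 1, 0, 0, 1, 1, 1, 0, 0, 2]
(count[i] = number of elements equal to i)
Cumulative count: [1, 2, 4, 4, 5, 5, 5, 6, 7, 8, 8, 8, 10]
Sorted: [0, 1, 2, 2, 4, 7, 8, 9, 12, 12]


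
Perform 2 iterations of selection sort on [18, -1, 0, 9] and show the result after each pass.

Pass 1: Select minimum -1 at index 1, swap -> [-1, 18, 0, 9]
Pass 2: Select minimum 0 at index 2, swap -> [-1, 0, 18, 9]


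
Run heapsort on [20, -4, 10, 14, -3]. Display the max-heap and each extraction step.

Build heap: [20, 14, 10, -4, -3]
Extract 20: [14, -3, 10, -4, 20]
Extract 14: [10, -3, -4, 14, 20]
Extract 10: [-3, -4, 10, 14, 20]
Extract -3: [-4, -3, 10, 14, 20]


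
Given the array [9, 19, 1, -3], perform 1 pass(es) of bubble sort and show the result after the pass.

After pass 1: [9, 1, -3, 19] (2 swaps)
Total swaps: 2


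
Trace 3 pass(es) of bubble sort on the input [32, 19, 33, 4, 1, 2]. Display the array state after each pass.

After pass 1: [19, 32, 4, 1, 2, 33] (4 swaps)
After pass 2: [19, 4, 1, 2, 32, 33] (3 swaps)
After pass 3: [4, 1, 2, 19, 32, 33] (3 swaps)
Total swaps: 10


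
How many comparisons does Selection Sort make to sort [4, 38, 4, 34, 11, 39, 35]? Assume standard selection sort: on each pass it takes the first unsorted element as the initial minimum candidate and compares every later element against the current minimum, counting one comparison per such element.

Pass 1: scan indices 1..6 for the minimum = 6 comparison(s); min is 4, place at index 0 -> [4, 38, 4, 34, 11, 39, 35]
Pass 2: scan indices 2..6 for the minimum = 5 comparison(s); min is 4, place at index 1 -> [4, 4, 38, 34, 11, 39, 35]
Pass 3: scan indices 3..6 for the minimum = 4 comparison(s); min is 11, place at index 2 -> [4, 4, 11, 34, 38, 39, 35]
Pass 4: scan indices 4..6 for the minimum = 3 comparison(s); min is 34, place at index 3 -> [4, 4, 11, 34, 38, 39, 35]
Pass 5: scan indices 5..6 for the minimum = 2 comparison(s); min is 35, place at index 4 -> [4, 4, 11, 34, 35, 39, 38]
Pass 6: scan indices 6..6 for the minimum = 1 comparison(s); min is 38, place at index 5 -> [4, 4, 11, 34, 35, 38, 39]
Selection sort always scans the whole unsorted suffix, so the count is (n-1) + (n-2) + ... + 1 = n(n-1)/2 = 7*6/2 = 21 regardless of the input order.
Total comparisons: 6 + 5 + 4 + 3 + 2 + 1 = 21


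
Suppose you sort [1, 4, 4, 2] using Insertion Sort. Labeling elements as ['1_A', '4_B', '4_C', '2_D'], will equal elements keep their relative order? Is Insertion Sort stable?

Trace Insertion Sort on the labeled array (the key is the number; the letter only tracks identity):
  Insert 4_B at index 1: [1_A, 4_B, 4_C, 2_D]
  Insert 4_C at index 2: [1_A, 4_B, 4_C, 2_D]
  Insert 2_D at index 1: [1_A, 2_D, 4_B, 4_C]
Final order: [1_A, 2_D, 4_B, 4_C]
Equal keys:
  value 4: originally 4_B, 4_C; after sorting 4_B, 4_C -> order preserved
All equal keys kept their original relative order. Insertion Sort is stable: elements are shifted only while they are strictly greater than the key, so a key is inserted after any equal elements already placed.
Answer: Stable


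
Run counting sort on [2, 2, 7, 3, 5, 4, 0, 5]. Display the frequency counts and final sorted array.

Count array: [1, 0, 2, 1, 1, 2, 0, 1]
(count[i] = number of elements equal to i)
Cumulative count: [1, 1, 3, 4, 5, 7, 7, 8]
Sorted: [0, 2, 2, 3, 4, 5, 5, 7]


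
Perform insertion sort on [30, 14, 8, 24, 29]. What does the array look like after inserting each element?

First element 30 is already 'sorted'
Insert 14: shifted 1 elements -> [14, 30, 8, 24, 29]
Insert 8: shifted 2 elements -> [8, 14, 30, 24, 29]
Insert 24: shifted 1 elements -> [8, 14, 24, 30, 29]
Insert 29: shifted 1 elements -> [8, 14, 24, 29, 30]


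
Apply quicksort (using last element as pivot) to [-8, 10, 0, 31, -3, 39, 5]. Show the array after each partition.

Partition 1: pivot=5 at index 3 -> [-8, 0, -3, 5, 10, 39, 31]
Partition 2: pivot=-3 at index 1 -> [-8, -3, 0, 5, 10, 39, 31]
Partition 3: pivot=31 at index 5 -> [-8, -3, 0, 5, 10, 31, 39]
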